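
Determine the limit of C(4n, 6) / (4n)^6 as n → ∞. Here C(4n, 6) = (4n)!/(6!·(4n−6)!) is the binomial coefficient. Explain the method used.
lim = 1/6! = 1/720

With N = 4n → ∞: C(N, 6) / N^6 = [N(N−1)…(N−5)] / (6! · N^6) = (1/6!) · 1 · (1 − 1/(4n)) · … · (1 − 5/(4n)). Each factor → 1 as N → ∞, so the limit is 1/6! = 1/720.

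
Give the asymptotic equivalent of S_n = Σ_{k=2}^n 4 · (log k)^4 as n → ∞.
S_n ~ 4 · n · (log n)^4

By integral comparison, S_n = ∫_1^n 4 · (log x)^4 dx + O((log n)^4). For the integral, the leading term of ∫_1^n (log x)^4 dx is n · (log n)^4 (by repeated integration by parts; each step lowers the log-exponent and produces a relatively O(1/log n) correction). Hence S_n ~ 4 · n · (log n)^4.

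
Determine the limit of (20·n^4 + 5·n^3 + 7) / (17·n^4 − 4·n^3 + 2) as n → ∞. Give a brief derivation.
lim = 20/17

For large n the leading n^4 terms dominate both numerator and denominator. Dividing top and bottom by n^4, every other term tends to 0, leaving 20/17.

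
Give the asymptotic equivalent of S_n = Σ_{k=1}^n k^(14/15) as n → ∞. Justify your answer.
S_n ~ (15/29) · n^(29/15)

Integral comparison: Σ_{k=1}^n k^(14/15) = ∫_0^n x^(14/15) dx + O(n^(14/15)). The integral is n^(1 + 14/15) / (1 + 14/15) = n^((14+15)/15) / ((14+15)/15) = (15/29) · n^(29/15).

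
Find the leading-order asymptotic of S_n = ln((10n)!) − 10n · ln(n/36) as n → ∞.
S_n ~ 10n · (ln 360 − 1) + O(ln n)

Stirling: ln((10n)!) = 10n ln(10n) − 10n + O(ln n).
  S_n = 10n ln(10n) − 10n − 10n ln(n/36) + O(ln n)
      = 10n ln(10n) − 10n ln n + 10n ln 36 − 10n + O(ln n)
      = 10n ln 10 + 10n ln 36 − 10n + O(ln n)
      = 10n (ln 360 − 1) + O(ln n).
Numerically ln(360) − 1 ≈ 4.8861.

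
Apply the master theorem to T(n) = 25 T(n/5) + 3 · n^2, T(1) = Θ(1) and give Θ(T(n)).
T(n) = Θ(n^2 log n)

log_5 25 = 2, and f(n) = 3 · n^2 = Θ(n^(log_5 25)). This is Case 2 of the master theorem: T(n) = Θ(f(n) · log n) = Θ(n^2 log n).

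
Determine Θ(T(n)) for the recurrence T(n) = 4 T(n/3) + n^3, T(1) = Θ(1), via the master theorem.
T(n) = Θ(n^3)

log_3 4 ≈ 1.262. f(n) = n^3 dominates n^(log_3 4) since 3 > 1.262, and the regularity condition a·f(n/b) = 4·(n/3)^3 = (4/27)·n^3 ≤ c·f(n) holds with c = 4/27 ≈ 0.148 < 1. So this is Case 3: T(n) = Θ(f(n)) = Θ(n^3).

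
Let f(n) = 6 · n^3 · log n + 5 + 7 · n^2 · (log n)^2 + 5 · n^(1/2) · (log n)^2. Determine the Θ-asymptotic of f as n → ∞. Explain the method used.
f(n) ∈ Θ(n^3 · log n)

Compare the terms by growth order. For large n, n^a · (log n)^b dominates n^a' · (log n)^b' iff a > a', or (a = a' and b > b'). Ranking the 4 terms shows the dominant one is 6 · n^3 · log n. Hence f(n) ∈ Θ(n^3 · log n).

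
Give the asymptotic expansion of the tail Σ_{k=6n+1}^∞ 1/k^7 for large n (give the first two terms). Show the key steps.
Σ_{k>6n} 1/k^7 = 1/(6 · (6n)^6) − 1/(2 · (6n)^7) + O(1/(6n)^8)

Compare to the integral: ∫_{6n}^∞ x^(−7) dx = [−x^(−6)/6]_{6n}^∞ = 1/((7−1)·(6n)^6). The Euler-Maclaurin correction adds −f(6n)/2 = −1/(2·(6n)^7). Euler-Maclaurin then gives
  Σ_{k>6n} 1/k^7 = ∫_{6n}^∞ dx/x^7 − 1/(2·(6n)^7) + O(1/(6n)^8).
(Equivalently this is ζ(7) − Σ_{k≤6n} 1/k^7.)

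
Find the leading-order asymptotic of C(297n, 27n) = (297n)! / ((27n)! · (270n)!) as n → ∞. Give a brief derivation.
C(297n, 27n) ~ (285311670611/10000000000)^(27n) · sqrt(11/(20π·27n))

Write N = 27n. Apply Stirling to each factorial:
  (11N)! ~ sqrt(2π·11N) · (11N/e)^(11N),
  N! ~ sqrt(2π N) · (N/e)^N,
  (10N)! ~ sqrt(2π·10N) · (10N/e)^(10N).
The exponential factors combine to (11N)^(11N) / (N^N · (10N)^(10N)) = 11^(11N)/10^(10N) = (11^11/10^10)^N = (285311670611/10000000000)^N.
The square-root prefactors combine to sqrt(2π·11N) / (sqrt(2π N)·sqrt(2π·10N)) = sqrt(11 / (2π·10·N)) = sqrt(11/(20π·27n)).
Substituting N = 27n: C(297n, 27n) ~ (285311670611/10000000000)^(27n) · sqrt(11/(20π·27n)).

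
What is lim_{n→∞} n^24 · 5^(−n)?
lim = 0

Exponentials with base > 1 dominate every fixed polynomial: for any fixed c, n^c / 5^n → 0 as n → ∞ (e.g. by the ratio test, or by writing 5^n = e^(n ln 5) and noting e^(n ln 5) / n^c → ∞). Hence n^24 · 5^(−n) = n^24 / 5^n → 0.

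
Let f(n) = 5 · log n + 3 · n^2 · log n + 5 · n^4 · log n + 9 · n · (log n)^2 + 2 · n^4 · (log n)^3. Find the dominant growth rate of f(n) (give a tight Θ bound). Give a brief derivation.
f(n) ∈ Θ(n^4 · (log n)^3)

Compare the terms by growth order. For large n, n^a · (log n)^b dominates n^a' · (log n)^b' iff a > a', or (a = a' and b > b'). Ranking the 5 terms shows the dominant one is 2 · n^4 · (log n)^3. Hence f(n) ∈ Θ(n^4 · (log n)^3).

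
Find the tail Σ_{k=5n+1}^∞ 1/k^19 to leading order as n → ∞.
Σ_{k>5n} 1/k^19 ~ 1/(18 · (5n)^18)

Compare to the integral: ∫_{5n}^∞ x^(−19) dx = [−x^(−18)/18]_{5n}^∞ = 1/((19−1)·(5n)^18). Euler-Maclaurin then gives
  Σ_{k>5n} 1/k^19 = ∫_{5n}^∞ dx/x^19 − 1/(2·(5n)^19) + O(1/(5n)^20).
(Equivalently this is ζ(19) − Σ_{k≤5n} 1/k^19.)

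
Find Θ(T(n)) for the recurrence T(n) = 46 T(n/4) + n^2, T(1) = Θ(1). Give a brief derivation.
T(n) = Θ(n^(log_4 46))

Master theorem: compare f(n) = n^2 to n^(log_4 46) where log_4 46 ≈ 2.762. Since 2 < log_4 46, we have f(n) = O(n^(log_4 46 − ε)) for some ε > 0 — Case 1. Hence T(n) = Θ(n^(log_4 46)).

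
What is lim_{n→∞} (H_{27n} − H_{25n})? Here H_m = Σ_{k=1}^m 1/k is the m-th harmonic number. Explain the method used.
lim = ln(27/25)

Euler-Maclaurin gives H_m = ln m + γ + 1/(2m) + O(1/m^2). The γ and O(1/m) terms cancel in the difference:
  H_{27n} − H_{25n} = ln(27n) − ln(25n) + O(1/n) = ln(27/25) + O(1/n).
Hence the limit is ln(27/25).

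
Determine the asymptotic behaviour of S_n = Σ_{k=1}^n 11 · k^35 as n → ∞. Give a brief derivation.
S_n ~ 11 · n^36 / 36

By integral comparison (Euler-Maclaurin), Σ_{k=1}^n 11 · k^35 = 11 · ∫_0^n x^35 dx + O(n^35) = 11 · n^36/36 + O(n^35). (Equivalently, Faulhaber's formula gives the same leading term.)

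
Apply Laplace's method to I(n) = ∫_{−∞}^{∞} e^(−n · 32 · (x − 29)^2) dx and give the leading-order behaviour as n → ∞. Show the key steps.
I(n) = sqrt(π/(32n))

Here φ(x) = 32 · (x − 29)^2 has its unique minimum at x* = 29 with φ(x*) = 0 and φ''(x*) = 64. Laplace's method gives
  I(n) ~ e^(−n φ(x*)) · sqrt(2π / (n · φ''(x*))) = sqrt(2π / (64n)) = sqrt(π/(32n)).
This is exact: substituting u = (x − 29)·sqrt(32n) gives I(n) = (1/sqrt(32n)) ∫_{−∞}^{∞} e^(−u^2) du = sqrt(π/(32n)).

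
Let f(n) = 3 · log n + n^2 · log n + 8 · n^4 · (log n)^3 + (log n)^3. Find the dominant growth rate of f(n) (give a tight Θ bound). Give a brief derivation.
f(n) ∈ Θ(n^4 · (log n)^3)

Compare the terms by growth order. For large n, n^a · (log n)^b dominates n^a' · (log n)^b' iff a > a', or (a = a' and b > b'). Ranking the 4 terms shows the dominant one is 8 · n^4 · (log n)^3. Hence f(n) ∈ Θ(n^4 · (log n)^3).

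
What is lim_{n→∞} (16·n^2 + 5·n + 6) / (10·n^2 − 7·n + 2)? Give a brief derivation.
lim = 16/10 = 8/5

For large n the leading n^2 terms dominate both numerator and denominator. Dividing top and bottom by n^2, every other term tends to 0, leaving 16/10 = 8/5.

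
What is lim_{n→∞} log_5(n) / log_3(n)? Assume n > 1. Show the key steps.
lim = ln(3) / ln(5) = log_5(3)

Change of base: log_5(n) = ln n / ln 5 and log_3(n) = ln n / ln 3. The ratio is (ln n / ln 5) · (ln 3 / ln n) = ln 3 / ln 5, a constant independent of n. So the limit is ln 3 / ln 5 = log_5(3).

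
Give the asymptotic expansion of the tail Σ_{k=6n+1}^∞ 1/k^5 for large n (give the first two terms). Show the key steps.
Σ_{k>6n} 1/k^5 = 1/(4 · (6n)^4) − 1/(2 · (6n)^5) + O(1/(6n)^6)

Compare to the integral: ∫_{6n}^∞ x^(−5) dx = [−x^(−4)/4]_{6n}^∞ = 1/((5−1)·(6n)^4). The Euler-Maclaurin correction adds −f(6n)/2 = −1/(2·(6n)^5). Euler-Maclaurin then gives
  Σ_{k>6n} 1/k^5 = ∫_{6n}^∞ dx/x^5 − 1/(2·(6n)^5) + O(1/(6n)^6).
(Equivalently this is ζ(5) − Σ_{k≤6n} 1/k^5.)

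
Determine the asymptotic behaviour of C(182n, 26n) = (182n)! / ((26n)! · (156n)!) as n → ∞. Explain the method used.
C(182n, 26n) ~ (823543/46656)^(26n) · sqrt(7/(12π·26n))

Write N = 26n. Apply Stirling to each factorial:
  (7N)! ~ sqrt(2π·7N) · (7N/e)^(7N),
  N! ~ sqrt(2π N) · (N/e)^N,
  (6N)! ~ sqrt(2π·6N) · (6N/e)^(6N).
The exponential factors combine to (7N)^(7N) / (N^N · (6N)^(6N)) = 7^(7N)/6^(6N) = (7^7/6^6)^N = (823543/46656)^N.
The square-root prefactors combine to sqrt(2π·7N) / (sqrt(2π N)·sqrt(2π·6N)) = sqrt(7 / (2π·6·N)) = sqrt(7/(12π·26n)).
Substituting N = 26n: C(182n, 26n) ~ (823543/46656)^(26n) · sqrt(7/(12π·26n)).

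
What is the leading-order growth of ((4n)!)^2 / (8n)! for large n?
((4n)!)^2/(8n)! ~ ((2π·4n)^(1/2) / sqrt(2)) · 2^(−2·4n)  →  0

Write N = 4n. Stirling: N! ~ sqrt(2π N)(N/e)^N and (2N)! ~ sqrt(2π·2N)·(2N/e)^(2N).
  (N!)^2/(2N)! ~ (2π N)^(2/2) (N/e)^(2N) / [sqrt(2π·2N) (2N/e)^(2N)]
     = (2π N)^(2/2) / sqrt(2π·2N) · (N/(2N))^(2N)
     = (2π N)^((2−1)/2) / sqrt(2) · 2^(−2N).
Since 2^2 > 1, the factor 2^(−2N) decays exponentially, so the ratio → 0. Substituting N = 4n gives the stated form.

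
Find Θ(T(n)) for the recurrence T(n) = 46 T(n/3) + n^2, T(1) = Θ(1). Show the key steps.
T(n) = Θ(n^(log_3 46))

Master theorem: compare f(n) = n^2 to n^(log_3 46) where log_3 46 ≈ 3.485. Since 2 < log_3 46, we have f(n) = O(n^(log_3 46 − ε)) for some ε > 0 — Case 1. Hence T(n) = Θ(n^(log_3 46)).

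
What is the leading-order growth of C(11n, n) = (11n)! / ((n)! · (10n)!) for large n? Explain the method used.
C(11n, n) ~ (285311670611/10000000000)^(n) · sqrt(11/(20π·n))

Write N = n. Apply Stirling to each factorial:
  (11N)! ~ sqrt(2π·11N) · (11N/e)^(11N),
  N! ~ sqrt(2π N) · (N/e)^N,
  (10N)! ~ sqrt(2π·10N) · (10N/e)^(10N).
The exponential factors combine to (11N)^(11N) / (N^N · (10N)^(10N)) = 11^(11N)/10^(10N) = (11^11/10^10)^N = (285311670611/10000000000)^N.
The square-root prefactors combine to sqrt(2π·11N) / (sqrt(2π N)·sqrt(2π·10N)) = sqrt(11 / (2π·10·N)) = sqrt(11/(20π·n)).
Substituting N = n: C(11n, n) ~ (285311670611/10000000000)^(n) · sqrt(11/(20π·n)).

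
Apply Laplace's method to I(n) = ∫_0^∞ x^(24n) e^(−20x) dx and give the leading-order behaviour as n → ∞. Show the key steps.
I(n) ~ (sqrt(2π·24n) / 20) · (24n/(20e))^(24n)

Write the integrand as exp(24n ln x − 20x) and set f(x) = 24n ln x − 20x. Then f'(x) = 24n/x − 20 = 0 at x* = 24n/20, and f''(x*) = −24n/x*^2 = −20^2/(24n). Laplace's method (interior maximum) gives
  I(n) ~ e^(f(x*)) · sqrt(2π / |f''(x*)|)
        = exp(24n ln(24n/20) − 24n) · sqrt(2π · 24n / 20^2)
        = (24n/20)^(24n) e^(−24n) · sqrt(2π·24n) / 20
        = (sqrt(2π·24n) / 20) · (24n/(20e))^(24n).
This matches Γ(24n+1)/20^(24n+1) with Stirling applied to Γ.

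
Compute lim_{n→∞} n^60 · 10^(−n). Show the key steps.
lim = 0

Exponentials with base > 1 dominate every fixed polynomial: for any fixed c, n^c / 10^n → 0 as n → ∞ (e.g. by the ratio test, or by writing 10^n = e^(n ln 10) and noting e^(n ln 10) / n^c → ∞). Hence n^60 · 10^(−n) = n^60 / 10^n → 0.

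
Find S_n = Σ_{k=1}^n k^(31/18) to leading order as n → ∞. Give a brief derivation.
S_n ~ (18/49) · n^(49/18)

Integral comparison: Σ_{k=1}^n k^(31/18) = ∫_0^n x^(31/18) dx + O(n^(31/18)). The integral is n^(1 + 31/18) / (1 + 31/18) = n^((31+18)/18) / ((31+18)/18) = (18/49) · n^(49/18).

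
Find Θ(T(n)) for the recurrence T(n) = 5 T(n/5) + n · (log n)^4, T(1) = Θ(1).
T(n) = Θ(n · (log n)^5)

Here log_5 5 = 1 and f(n) = n · (log n)^4 = Θ(n^(log_5 5) · (log n)^4). This is the extended Case 2 of the master theorem (f matches the critical exponent up to log factors), giving T(n) = Θ(n^(log_5 5) · (log n)^(4+1)) = Θ(n · (log n)^5).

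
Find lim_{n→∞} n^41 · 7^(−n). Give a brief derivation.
lim = 0

Exponentials with base > 1 dominate every fixed polynomial: for any fixed c, n^c / 7^n → 0 as n → ∞ (e.g. by the ratio test, or by writing 7^n = e^(n ln 7) and noting e^(n ln 7) / n^c → ∞). Hence n^41 · 7^(−n) = n^41 / 7^n → 0.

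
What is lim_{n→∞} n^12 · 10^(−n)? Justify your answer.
lim = 0

Exponentials with base > 1 dominate every fixed polynomial: for any fixed c, n^c / 10^n → 0 as n → ∞ (e.g. by the ratio test, or by writing 10^n = e^(n ln 10) and noting e^(n ln 10) / n^c → ∞). Hence n^12 · 10^(−n) = n^12 / 10^n → 0.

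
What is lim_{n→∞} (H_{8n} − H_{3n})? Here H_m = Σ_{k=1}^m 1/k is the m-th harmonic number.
lim = ln(8/3)

Euler-Maclaurin gives H_m = ln m + γ + 1/(2m) + O(1/m^2). The γ and O(1/m) terms cancel in the difference:
  H_{8n} − H_{3n} = ln(8n) − ln(3n) + O(1/n) = ln(8/3) + O(1/n).
Hence the limit is ln(8/3).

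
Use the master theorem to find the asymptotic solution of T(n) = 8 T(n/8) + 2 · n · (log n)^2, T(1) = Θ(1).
T(n) = Θ(n · (log n)^3)

Here log_8 8 = 1 and f(n) = 2 · n · (log n)^2 = Θ(n^(log_8 8) · (log n)^2). This is the extended Case 2 of the master theorem (f matches the critical exponent up to log factors), giving T(n) = Θ(n^(log_8 8) · (log n)^(2+1)) = Θ(n · (log n)^3).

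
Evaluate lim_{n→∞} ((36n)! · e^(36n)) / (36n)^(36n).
lim = ∞

Stirling: (36n)! ~ sqrt(2π·36n) · (36n/e)^(36n). Hence
  (36n)! · e^(36n) / (36n)^(36n) ~ sqrt(2π·36n) = sqrt(2π·36) · sqrt(n) → ∞.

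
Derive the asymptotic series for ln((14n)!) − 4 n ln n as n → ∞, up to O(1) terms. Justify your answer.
ln((14n)!) − 4 n ln n = 10 n ln n + 14(ln 14 − 1) n + (1/2) ln(2π·14n) + O(1/n)

Stirling: ln((14n)!) = 14n ln(14n) − 14n + (1/2) ln(2π·14n) + O(1/n).
Expand 14n ln(14n) = 14n (ln n + ln 14) = 14n ln n + 14n ln 14.
Subtract 4n ln n: leading term is (14 − 4) n ln n = 10 n ln n. The next term is 14n ln 14 − 14n = 14(ln 14 − 1) n. Then the (1/2) ln(2π·14n) correction.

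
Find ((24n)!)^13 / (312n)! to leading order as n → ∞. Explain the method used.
((24n)!)^13/(312n)! ~ ((2π·24n)^(12/2) / sqrt(13)) · 13^(−13·24n)  →  0

Write N = 24n. Stirling: N! ~ sqrt(2π N)(N/e)^N and (13N)! ~ sqrt(2π·13N)·(13N/e)^(13N).
  (N!)^13/(13N)! ~ (2π N)^(13/2) (N/e)^(13N) / [sqrt(2π·13N) (13N/e)^(13N)]
     = (2π N)^(13/2) / sqrt(2π·13N) · (N/(13N))^(13N)
     = (2π N)^((13−1)/2) / sqrt(13) · 13^(−13N).
Since 13^13 > 1, the factor 13^(−13N) decays exponentially, so the ratio → 0. Substituting N = 24n gives the stated form.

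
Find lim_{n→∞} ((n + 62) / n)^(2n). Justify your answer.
lim = e^124

Rewrite as (1 + 62/n)^(2n). By the standard limit (1 + x/n)^n → e^x, we have (1 + 62/n)^n → e^62, and raising to the 2nd power gives e^124.
More precisely, ln[(1 + 62/n)^(2n)] = 2n · ln(1 + 62/n) = 2n · (62/n + O(1/n^2)) = 124 + O(1/n) → 124.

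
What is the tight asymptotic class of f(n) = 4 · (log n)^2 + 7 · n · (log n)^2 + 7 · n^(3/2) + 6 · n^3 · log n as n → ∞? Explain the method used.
f(n) ∈ Θ(n^3 · log n)

Compare the terms by growth order. For large n, n^a · (log n)^b dominates n^a' · (log n)^b' iff a > a', or (a = a' and b > b'). Ranking the 4 terms shows the dominant one is 6 · n^3 · log n. Hence f(n) ∈ Θ(n^3 · log n).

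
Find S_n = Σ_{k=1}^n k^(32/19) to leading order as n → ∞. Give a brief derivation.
S_n ~ (19/51) · n^(51/19)

Integral comparison: Σ_{k=1}^n k^(32/19) = ∫_0^n x^(32/19) dx + O(n^(32/19)). The integral is n^(1 + 32/19) / (1 + 32/19) = n^((32+19)/19) / ((32+19)/19) = (19/51) · n^(51/19).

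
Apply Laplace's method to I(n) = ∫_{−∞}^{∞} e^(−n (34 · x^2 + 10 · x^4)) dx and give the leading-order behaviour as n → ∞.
I(n) ~ sqrt(π/(34n))

φ(x) = 34 · x^2 + 10 · x^4 has its unique global minimum at x* = 0 (since φ'(x) = 68x + 40x^3 = 0 only at x = 0 for real x with both coefficients positive, and φ → ∞ as |x| → ∞). At x* = 0, φ(0) = 0 and φ''(0) = 68. Laplace's method then gives
  I(n) ~ sqrt(2π / (n · φ''(0))) · e^(−n φ(0)) = sqrt(2π / (68n)) = sqrt(π/(34n)).
The 10 · x^4 term contributes only at subleading order (an O(1/n) relative correction).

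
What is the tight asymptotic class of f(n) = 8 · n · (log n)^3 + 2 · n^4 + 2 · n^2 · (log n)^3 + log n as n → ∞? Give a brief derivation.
f(n) ∈ Θ(n^4)

Compare the terms by growth order. For large n, n^a · (log n)^b dominates n^a' · (log n)^b' iff a > a', or (a = a' and b > b'). Ranking the 4 terms shows the dominant one is 2 · n^4. Hence f(n) ∈ Θ(n^4).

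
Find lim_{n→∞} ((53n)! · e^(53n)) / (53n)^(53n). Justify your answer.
lim = ∞

Stirling: (53n)! ~ sqrt(2π·53n) · (53n/e)^(53n). Hence
  (53n)! · e^(53n) / (53n)^(53n) ~ sqrt(2π·53n) = sqrt(2π·53) · sqrt(n) → ∞.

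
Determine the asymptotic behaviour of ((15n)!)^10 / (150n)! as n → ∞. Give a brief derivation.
((15n)!)^10/(150n)! ~ ((2π·15n)^(9/2) / sqrt(10)) · 10^(−10·15n)  →  0

Write N = 15n. Stirling: N! ~ sqrt(2π N)(N/e)^N and (10N)! ~ sqrt(2π·10N)·(10N/e)^(10N).
  (N!)^10/(10N)! ~ (2π N)^(10/2) (N/e)^(10N) / [sqrt(2π·10N) (10N/e)^(10N)]
     = (2π N)^(10/2) / sqrt(2π·10N) · (N/(10N))^(10N)
     = (2π N)^((10−1)/2) / sqrt(10) · 10^(−10N).
Since 10^10 > 1, the factor 10^(−10N) decays exponentially, so the ratio → 0. Substituting N = 15n gives the stated form.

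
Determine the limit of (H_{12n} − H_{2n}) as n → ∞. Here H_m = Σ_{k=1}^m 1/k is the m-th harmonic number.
lim = ln(12/2) = ln 6

Euler-Maclaurin gives H_m = ln m + γ + 1/(2m) + O(1/m^2). The γ and O(1/m) terms cancel in the difference:
  H_{12n} − H_{2n} = ln(12n) − ln(2n) + O(1/n) = ln(12/2) + O(1/n).
Hence the limit is ln(12/2) = ln 6.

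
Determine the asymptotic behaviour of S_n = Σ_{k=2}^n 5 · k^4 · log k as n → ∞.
S_n ~ n^5 log n − n^5 / 5

By integral comparison, S_n = ∫_1^n 5 · x^4 · log x dx + O(n^4 · log n). For the integral, ∫ x^4 log x dx = n^5 log n / 5 − n^5/25 (integration by parts). Hence S_n ~ n^5 log n − n^5 / 5.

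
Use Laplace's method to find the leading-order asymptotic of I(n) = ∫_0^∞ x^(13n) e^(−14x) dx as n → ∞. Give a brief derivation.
I(n) ~ (sqrt(2π·13n) / 14) · (13n/(14e))^(13n)

Write the integrand as exp(13n ln x − 14x) and set f(x) = 13n ln x − 14x. Then f'(x) = 13n/x − 14 = 0 at x* = 13n/14, and f''(x*) = −13n/x*^2 = −14^2/(13n). Laplace's method (interior maximum) gives
  I(n) ~ e^(f(x*)) · sqrt(2π / |f''(x*)|)
        = exp(13n ln(13n/14) − 13n) · sqrt(2π · 13n / 14^2)
        = (13n/14)^(13n) e^(−13n) · sqrt(2π·13n) / 14
        = (sqrt(2π·13n) / 14) · (13n/(14e))^(13n).
This matches Γ(13n+1)/14^(13n+1) with Stirling applied to Γ.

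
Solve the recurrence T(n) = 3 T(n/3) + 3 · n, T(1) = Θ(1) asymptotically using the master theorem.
T(n) = Θ(n log n)

log_3 3 = 1, and f(n) = 3 · n = Θ(n^(log_3 3)). This is Case 2 of the master theorem: T(n) = Θ(f(n) · log n) = Θ(n log n).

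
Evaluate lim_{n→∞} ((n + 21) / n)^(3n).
lim = e^63

Rewrite as (1 + 21/n)^(3n). By the standard limit (1 + x/n)^n → e^x, we have (1 + 21/n)^n → e^21, and raising to the 3rd power gives e^63.
More precisely, ln[(1 + 21/n)^(3n)] = 3n · ln(1 + 21/n) = 3n · (21/n + O(1/n^2)) = 63 + O(1/n) → 63.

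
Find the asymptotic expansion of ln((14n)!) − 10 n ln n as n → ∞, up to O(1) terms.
ln((14n)!) − 10 n ln n = 4 n ln n + 14(ln 14 − 1) n + (1/2) ln(2π·14n) + O(1/n)

Stirling: ln((14n)!) = 14n ln(14n) − 14n + (1/2) ln(2π·14n) + O(1/n).
Expand 14n ln(14n) = 14n (ln n + ln 14) = 14n ln n + 14n ln 14.
Subtract 10n ln n: leading term is (14 − 10) n ln n = 4 n ln n. The next term is 14n ln 14 − 14n = 14(ln 14 − 1) n. Then the (1/2) ln(2π·14n) correction.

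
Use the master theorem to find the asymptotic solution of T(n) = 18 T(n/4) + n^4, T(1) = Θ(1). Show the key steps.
T(n) = Θ(n^4)

log_4 18 ≈ 2.085. f(n) = n^4 dominates n^(log_4 18) since 4 > 2.085, and the regularity condition a·f(n/b) = 18·(n/4)^4 = (18/256)·n^4 ≤ c·f(n) holds with c = 18/256 ≈ 0.0703 < 1. So this is Case 3: T(n) = Θ(f(n)) = Θ(n^4).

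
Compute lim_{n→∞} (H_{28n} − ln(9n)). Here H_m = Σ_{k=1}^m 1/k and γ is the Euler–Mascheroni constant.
lim = ln(28/9) + γ

By Euler-Maclaurin, H_m = ln m + γ + O(1/m). So
  H_{28n} − ln(9n) = ln(28n) + γ − ln(9n) + O(1/n)
                       = ln(28/9) + γ + O(1/n).
Hence the limit is ln(28/9) + γ.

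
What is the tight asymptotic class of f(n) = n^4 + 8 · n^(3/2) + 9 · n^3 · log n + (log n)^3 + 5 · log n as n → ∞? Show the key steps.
f(n) ∈ Θ(n^4)

Compare the terms by growth order. For large n, n^a · (log n)^b dominates n^a' · (log n)^b' iff a > a', or (a = a' and b > b'). Ranking the 5 terms shows the dominant one is n^4. Hence f(n) ∈ Θ(n^4).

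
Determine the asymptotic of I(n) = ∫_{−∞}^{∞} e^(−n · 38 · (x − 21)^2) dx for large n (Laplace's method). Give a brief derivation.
I(n) = sqrt(π/(38n))

Here φ(x) = 38 · (x − 21)^2 has its unique minimum at x* = 21 with φ(x*) = 0 and φ''(x*) = 76. Laplace's method gives
  I(n) ~ e^(−n φ(x*)) · sqrt(2π / (n · φ''(x*))) = sqrt(2π / (76n)) = sqrt(π/(38n)).
This is exact: substituting u = (x − 21)·sqrt(38n) gives I(n) = (1/sqrt(38n)) ∫_{−∞}^{∞} e^(−u^2) du = sqrt(π/(38n)).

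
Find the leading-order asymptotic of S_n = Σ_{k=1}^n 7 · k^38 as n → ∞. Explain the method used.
S_n ~ 7 · n^39 / 39

By integral comparison (Euler-Maclaurin), Σ_{k=1}^n 7 · k^38 = 7 · ∫_0^n x^38 dx + O(n^38) = 7 · n^39/39 + O(n^38). (Equivalently, Faulhaber's formula gives the same leading term.)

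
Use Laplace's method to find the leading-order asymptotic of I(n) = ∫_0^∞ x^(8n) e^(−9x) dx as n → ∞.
I(n) ~ (sqrt(2π·8n) / 9) · (8n/(9e))^(8n)

Write the integrand as exp(8n ln x − 9x) and set f(x) = 8n ln x − 9x. Then f'(x) = 8n/x − 9 = 0 at x* = 8n/9, and f''(x*) = −8n/x*^2 = −9^2/(8n). Laplace's method (interior maximum) gives
  I(n) ~ e^(f(x*)) · sqrt(2π / |f''(x*)|)
        = exp(8n ln(8n/9) − 8n) · sqrt(2π · 8n / 9^2)
        = (8n/9)^(8n) e^(−8n) · sqrt(2π·8n) / 9
        = (sqrt(2π·8n) / 9) · (8n/(9e))^(8n).
This matches Γ(8n+1)/9^(8n+1) with Stirling applied to Γ.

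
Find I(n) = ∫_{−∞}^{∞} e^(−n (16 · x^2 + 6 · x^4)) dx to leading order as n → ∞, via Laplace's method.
I(n) ~ sqrt(π/(16n))

φ(x) = 16 · x^2 + 6 · x^4 has its unique global minimum at x* = 0 (since φ'(x) = 32x + 24x^3 = 0 only at x = 0 for real x with both coefficients positive, and φ → ∞ as |x| → ∞). At x* = 0, φ(0) = 0 and φ''(0) = 32. Laplace's method then gives
  I(n) ~ sqrt(2π / (n · φ''(0))) · e^(−n φ(0)) = sqrt(2π / (32n)) = sqrt(π/(16n)).
The 6 · x^4 term contributes only at subleading order (an O(1/n) relative correction).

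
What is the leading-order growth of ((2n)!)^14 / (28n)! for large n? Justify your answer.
((2n)!)^14/(28n)! ~ ((2π·2n)^(13/2) / sqrt(14)) · 14^(−14·2n)  →  0

Write N = 2n. Stirling: N! ~ sqrt(2π N)(N/e)^N and (14N)! ~ sqrt(2π·14N)·(14N/e)^(14N).
  (N!)^14/(14N)! ~ (2π N)^(14/2) (N/e)^(14N) / [sqrt(2π·14N) (14N/e)^(14N)]
     = (2π N)^(14/2) / sqrt(2π·14N) · (N/(14N))^(14N)
     = (2π N)^((14−1)/2) / sqrt(14) · 14^(−14N).
Since 14^14 > 1, the factor 14^(−14N) decays exponentially, so the ratio → 0. Substituting N = 2n gives the stated form.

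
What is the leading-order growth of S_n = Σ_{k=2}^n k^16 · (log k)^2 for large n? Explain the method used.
S_n ~ n^17 · (log n)^2 / 17

By integral comparison, S_n = ∫_1^n x^16 · (log x)^2 dx + O(n^16 · (log n)^2). For the integral, the leading term of ∫_1^n x^16 (log x)^2 dx is n^17/17 · (log n)^2 (by repeated integration by parts; each step lowers the log-exponent and produces a relatively O(1/log n) correction). Hence S_n ~ n^17 · (log n)^2 / 17.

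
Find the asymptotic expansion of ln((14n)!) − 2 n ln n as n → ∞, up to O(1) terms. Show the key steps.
ln((14n)!) − 2 n ln n = 12 n ln n + 14(ln 14 − 1) n + (1/2) ln(2π·14n) + O(1/n)

Stirling: ln((14n)!) = 14n ln(14n) − 14n + (1/2) ln(2π·14n) + O(1/n).
Expand 14n ln(14n) = 14n (ln n + ln 14) = 14n ln n + 14n ln 14.
Subtract 2n ln n: leading term is (14 − 2) n ln n = 12 n ln n. The next term is 14n ln 14 − 14n = 14(ln 14 − 1) n. Then the (1/2) ln(2π·14n) correction.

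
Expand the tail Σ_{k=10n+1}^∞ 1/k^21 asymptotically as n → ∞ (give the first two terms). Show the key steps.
Σ_{k>10n} 1/k^21 = 1/(20 · (10n)^20) − 1/(2 · (10n)^21) + O(1/(10n)^22)

Compare to the integral: ∫_{10n}^∞ x^(−21) dx = [−x^(−20)/20]_{10n}^∞ = 1/((21−1)·(10n)^20). The Euler-Maclaurin correction adds −f(10n)/2 = −1/(2·(10n)^21). Euler-Maclaurin then gives
  Σ_{k>10n} 1/k^21 = ∫_{10n}^∞ dx/x^21 − 1/(2·(10n)^21) + O(1/(10n)^22).
(Equivalently this is ζ(21) − Σ_{k≤10n} 1/k^21.)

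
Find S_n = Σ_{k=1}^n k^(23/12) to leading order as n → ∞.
S_n ~ (12/35) · n^(35/12)

Integral comparison: Σ_{k=1}^n k^(23/12) = ∫_0^n x^(23/12) dx + O(n^(23/12)). The integral is n^(1 + 23/12) / (1 + 23/12) = n^((23+12)/12) / ((23+12)/12) = (12/35) · n^(35/12).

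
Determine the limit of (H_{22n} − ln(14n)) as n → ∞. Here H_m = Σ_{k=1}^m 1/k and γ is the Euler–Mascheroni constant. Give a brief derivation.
lim = ln(11/7) + γ

By Euler-Maclaurin, H_m = ln m + γ + O(1/m). So
  H_{22n} − ln(14n) = ln(22n) + γ − ln(14n) + O(1/n)
                       = ln(22/14) + γ + O(1/n).
Hence the limit is ln(22/14) + γ (= ln(11/7)).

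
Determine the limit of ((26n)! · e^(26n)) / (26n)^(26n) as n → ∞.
lim = ∞

Stirling: (26n)! ~ sqrt(2π·26n) · (26n/e)^(26n). Hence
  (26n)! · e^(26n) / (26n)^(26n) ~ sqrt(2π·26n) = sqrt(2π·26) · sqrt(n) → ∞.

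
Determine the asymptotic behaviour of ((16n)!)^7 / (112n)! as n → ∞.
((16n)!)^7/(112n)! ~ ((2π·16n)^(6/2) / sqrt(7)) · 7^(−7·16n)  →  0

Write N = 16n. Stirling: N! ~ sqrt(2π N)(N/e)^N and (7N)! ~ sqrt(2π·7N)·(7N/e)^(7N).
  (N!)^7/(7N)! ~ (2π N)^(7/2) (N/e)^(7N) / [sqrt(2π·7N) (7N/e)^(7N)]
     = (2π N)^(7/2) / sqrt(2π·7N) · (N/(7N))^(7N)
     = (2π N)^((7−1)/2) / sqrt(7) · 7^(−7N).
Since 7^7 > 1, the factor 7^(−7N) decays exponentially, so the ratio → 0. Substituting N = 16n gives the stated form.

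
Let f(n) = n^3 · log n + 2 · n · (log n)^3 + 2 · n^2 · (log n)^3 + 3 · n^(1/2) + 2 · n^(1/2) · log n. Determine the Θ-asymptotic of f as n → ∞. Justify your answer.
f(n) ∈ Θ(n^3 · log n)

Compare the terms by growth order. For large n, n^a · (log n)^b dominates n^a' · (log n)^b' iff a > a', or (a = a' and b > b'). Ranking the 5 terms shows the dominant one is n^3 · log n. Hence f(n) ∈ Θ(n^3 · log n).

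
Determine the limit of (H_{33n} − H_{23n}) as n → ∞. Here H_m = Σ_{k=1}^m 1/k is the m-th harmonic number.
lim = ln(33/23)

Euler-Maclaurin gives H_m = ln m + γ + 1/(2m) + O(1/m^2). The γ and O(1/m) terms cancel in the difference:
  H_{33n} − H_{23n} = ln(33n) − ln(23n) + O(1/n) = ln(33/23) + O(1/n).
Hence the limit is ln(33/23).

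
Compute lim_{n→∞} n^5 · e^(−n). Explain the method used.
lim = 0

Exponentials with base > 1 dominate every fixed polynomial: for any fixed c, n^c / e^n → 0 as n → ∞ (e.g. by the ratio test, or since e^n grows faster than any power of n). Hence n^5 · e^(−n) = n^5 / e^n → 0.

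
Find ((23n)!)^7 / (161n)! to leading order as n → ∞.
((23n)!)^7/(161n)! ~ ((2π·23n)^(6/2) / sqrt(7)) · 7^(−7·23n)  →  0

Write N = 23n. Stirling: N! ~ sqrt(2π N)(N/e)^N and (7N)! ~ sqrt(2π·7N)·(7N/e)^(7N).
  (N!)^7/(7N)! ~ (2π N)^(7/2) (N/e)^(7N) / [sqrt(2π·7N) (7N/e)^(7N)]
     = (2π N)^(7/2) / sqrt(2π·7N) · (N/(7N))^(7N)
     = (2π N)^((7−1)/2) / sqrt(7) · 7^(−7N).
Since 7^7 > 1, the factor 7^(−7N) decays exponentially, so the ratio → 0. Substituting N = 23n gives the stated form.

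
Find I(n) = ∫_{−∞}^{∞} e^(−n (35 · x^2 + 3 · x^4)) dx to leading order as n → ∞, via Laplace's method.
I(n) ~ sqrt(π/(35n))

φ(x) = 35 · x^2 + 3 · x^4 has its unique global minimum at x* = 0 (since φ'(x) = 70x + 12x^3 = 0 only at x = 0 for real x with both coefficients positive, and φ → ∞ as |x| → ∞). At x* = 0, φ(0) = 0 and φ''(0) = 70. Laplace's method then gives
  I(n) ~ sqrt(2π / (n · φ''(0))) · e^(−n φ(0)) = sqrt(2π / (70n)) = sqrt(π/(35n)).
The 3 · x^4 term contributes only at subleading order (an O(1/n) relative correction).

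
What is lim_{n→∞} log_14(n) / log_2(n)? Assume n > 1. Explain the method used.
lim = ln(2) / ln(14) = log_14(2)

Change of base: log_14(n) = ln n / ln 14 and log_2(n) = ln n / ln 2. The ratio is (ln n / ln 14) · (ln 2 / ln n) = ln 2 / ln 14, a constant independent of n. So the limit is ln 2 / ln 14 = log_14(2).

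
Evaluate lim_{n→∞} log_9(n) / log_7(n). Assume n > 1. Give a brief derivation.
lim = ln(7) / ln(9) = log_9(7)

Change of base: log_9(n) = ln n / ln 9 and log_7(n) = ln n / ln 7. The ratio is (ln n / ln 9) · (ln 7 / ln n) = ln 7 / ln 9, a constant independent of n. So the limit is ln 7 / ln 9 = log_9(7).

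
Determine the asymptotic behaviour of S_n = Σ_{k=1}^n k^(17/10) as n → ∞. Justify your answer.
S_n ~ (10/27) · n^(27/10)

Integral comparison: Σ_{k=1}^n k^(17/10) = ∫_0^n x^(17/10) dx + O(n^(17/10)). The integral is n^(1 + 17/10) / (1 + 17/10) = n^((17+10)/10) / ((17+10)/10) = (10/27) · n^(27/10).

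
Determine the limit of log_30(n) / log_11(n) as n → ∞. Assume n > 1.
lim = ln(11) / ln(30) = log_30(11)

Change of base: log_30(n) = ln n / ln 30 and log_11(n) = ln n / ln 11. The ratio is (ln n / ln 30) · (ln 11 / ln n) = ln 11 / ln 30, a constant independent of n. So the limit is ln 11 / ln 30 = log_30(11).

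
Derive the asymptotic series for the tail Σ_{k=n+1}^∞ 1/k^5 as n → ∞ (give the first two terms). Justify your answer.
Σ_{k>n} 1/k^5 = 1/(4 · n^4) − 1/(2 · n^5) + O(1/n^6)

Compare to the integral: ∫_{n}^∞ x^(−5) dx = [−x^(−4)/4]_{n}^∞ = 1/((5−1)·n^4). The Euler-Maclaurin correction adds −f(n)/2 = −1/(2·n^5). Euler-Maclaurin then gives
  Σ_{k>n} 1/k^5 = ∫_{n}^∞ dx/x^5 − 1/(2·n^5) + O(1/n^6).
(Equivalently this is ζ(5) − Σ_{k≤n} 1/k^5.)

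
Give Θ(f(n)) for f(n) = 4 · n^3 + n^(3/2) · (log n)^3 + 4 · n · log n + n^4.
f(n) ∈ Θ(n^4)

Compare the terms by growth order. For large n, n^a · (log n)^b dominates n^a' · (log n)^b' iff a > a', or (a = a' and b > b'). Ranking the 4 terms shows the dominant one is n^4. Hence f(n) ∈ Θ(n^4).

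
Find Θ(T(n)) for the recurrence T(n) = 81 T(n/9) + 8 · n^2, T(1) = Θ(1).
T(n) = Θ(n^2 log n)

log_9 81 = 2, and f(n) = 8 · n^2 = Θ(n^(log_9 81)). This is Case 2 of the master theorem: T(n) = Θ(f(n) · log n) = Θ(n^2 log n).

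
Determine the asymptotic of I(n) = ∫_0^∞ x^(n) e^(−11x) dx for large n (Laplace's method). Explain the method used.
I(n) ~ (sqrt(2π·n) / 11) · (n/(11e))^(n)

Write the integrand as exp(n ln x − 11x) and set f(x) = n ln x − 11x. Then f'(x) = n/x − 11 = 0 at x* = n/11, and f''(x*) = −n/x*^2 = −11^2/(n). Laplace's method (interior maximum) gives
  I(n) ~ e^(f(x*)) · sqrt(2π / |f''(x*)|)
        = exp(n ln(n/11) − n) · sqrt(2π · n / 11^2)
        = (n/11)^(n) e^(−n) · sqrt(2π·n) / 11
        = (sqrt(2π·n) / 11) · (n/(11e))^(n).
This matches Γ(n+1)/11^(n+1) with Stirling applied to Γ.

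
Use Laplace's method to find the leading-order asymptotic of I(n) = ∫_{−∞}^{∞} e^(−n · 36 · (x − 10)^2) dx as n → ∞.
I(n) = sqrt(π/(36n))

Here φ(x) = 36 · (x − 10)^2 has its unique minimum at x* = 10 with φ(x*) = 0 and φ''(x*) = 72. Laplace's method gives
  I(n) ~ e^(−n φ(x*)) · sqrt(2π / (n · φ''(x*))) = sqrt(2π / (72n)) = sqrt(π/(36n)).
This is exact: substituting u = (x − 10)·sqrt(36n) gives I(n) = (1/sqrt(36n)) ∫_{−∞}^{∞} e^(−u^2) du = sqrt(π/(36n)).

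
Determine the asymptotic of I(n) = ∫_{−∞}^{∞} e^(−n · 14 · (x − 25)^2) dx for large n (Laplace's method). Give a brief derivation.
I(n) = sqrt(π/(14n))

Here φ(x) = 14 · (x − 25)^2 has its unique minimum at x* = 25 with φ(x*) = 0 and φ''(x*) = 28. Laplace's method gives
  I(n) ~ e^(−n φ(x*)) · sqrt(2π / (n · φ''(x*))) = sqrt(2π / (28n)) = sqrt(π/(14n)).
This is exact: substituting u = (x − 25)·sqrt(14n) gives I(n) = (1/sqrt(14n)) ∫_{−∞}^{∞} e^(−u^2) du = sqrt(π/(14n)).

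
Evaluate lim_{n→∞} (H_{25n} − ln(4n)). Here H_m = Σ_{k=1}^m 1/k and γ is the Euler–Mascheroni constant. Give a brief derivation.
lim = ln(25/4) + γ

By Euler-Maclaurin, H_m = ln m + γ + O(1/m). So
  H_{25n} − ln(4n) = ln(25n) + γ − ln(4n) + O(1/n)
                       = ln(25/4) + γ + O(1/n).
Hence the limit is ln(25/4) + γ.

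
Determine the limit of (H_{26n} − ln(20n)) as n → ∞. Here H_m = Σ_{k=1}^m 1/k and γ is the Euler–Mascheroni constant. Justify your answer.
lim = ln(13/10) + γ

By Euler-Maclaurin, H_m = ln m + γ + O(1/m). So
  H_{26n} − ln(20n) = ln(26n) + γ − ln(20n) + O(1/n)
                       = ln(26/20) + γ + O(1/n).
Hence the limit is ln(26/20) + γ (= ln(13/10)).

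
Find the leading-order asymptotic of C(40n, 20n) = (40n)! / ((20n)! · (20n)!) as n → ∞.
C(40n, 20n) ~ (4)^(20n) · sqrt(1/(π·20n))

Write N = 20n. Apply Stirling to each factorial:
  (2N)! ~ sqrt(2π·2N) · (2N/e)^(2N),
  N! ~ sqrt(2π N) · (N/e)^N,
  (1N)! ~ sqrt(2π·1N) · (1N/e)^(1N).
The exponential factors combine to (2N)^(2N) / (N^N · (1N)^(1N)) = 2^(2N)/1^(1N) = (2^2/1^1)^N = (4)^N.
The square-root prefactors combine to sqrt(2π·2N) / (sqrt(2π N)·sqrt(2π·1N)) = sqrt(2 / (2π·1·N)) = sqrt(1/(π·20n)).
Substituting N = 20n: C(40n, 20n) ~ (4)^(20n) · sqrt(1/(π·20n)).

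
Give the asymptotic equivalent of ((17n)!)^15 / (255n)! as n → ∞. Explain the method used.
((17n)!)^15/(255n)! ~ ((2π·17n)^(14/2) / sqrt(15)) · 15^(−15·17n)  →  0

Write N = 17n. Stirling: N! ~ sqrt(2π N)(N/e)^N and (15N)! ~ sqrt(2π·15N)·(15N/e)^(15N).
  (N!)^15/(15N)! ~ (2π N)^(15/2) (N/e)^(15N) / [sqrt(2π·15N) (15N/e)^(15N)]
     = (2π N)^(15/2) / sqrt(2π·15N) · (N/(15N))^(15N)
     = (2π N)^((15−1)/2) / sqrt(15) · 15^(−15N).
Since 15^15 > 1, the factor 15^(−15N) decays exponentially, so the ratio → 0. Substituting N = 17n gives the stated form.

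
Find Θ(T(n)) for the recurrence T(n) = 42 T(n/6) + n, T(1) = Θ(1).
T(n) = Θ(n^(log_6 42))

Master theorem: compare f(n) = n to n^(log_6 42) where log_6 42 ≈ 2.086. Since 1 < log_6 42, we have f(n) = O(n^(log_6 42 − ε)) for some ε > 0 — Case 1. Hence T(n) = Θ(n^(log_6 42)).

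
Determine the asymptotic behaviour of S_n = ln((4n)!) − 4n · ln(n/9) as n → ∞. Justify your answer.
S_n ~ 4n · (ln 36 − 1) + O(ln n)

Stirling: ln((4n)!) = 4n ln(4n) − 4n + O(ln n).
  S_n = 4n ln(4n) − 4n − 4n ln(n/9) + O(ln n)
      = 4n ln(4n) − 4n ln n + 4n ln 9 − 4n + O(ln n)
      = 4n ln 4 + 4n ln 9 − 4n + O(ln n)
      = 4n (ln 36 − 1) + O(ln n).
Numerically ln(36) − 1 ≈ 2.5835.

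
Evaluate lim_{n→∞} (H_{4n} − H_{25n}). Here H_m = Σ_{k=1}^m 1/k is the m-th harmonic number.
lim = ln(4/25)

Euler-Maclaurin gives H_m = ln m + γ + 1/(2m) + O(1/m^2). The γ and O(1/m) terms cancel in the difference:
  H_{4n} − H_{25n} = ln(4n) − ln(25n) + O(1/n) = ln(4/25) + O(1/n).
Hence the limit is ln(4/25).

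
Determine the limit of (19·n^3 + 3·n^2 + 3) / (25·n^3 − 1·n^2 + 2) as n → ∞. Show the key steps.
lim = 19/25

For large n the leading n^3 terms dominate both numerator and denominator. Dividing top and bottom by n^3, every other term tends to 0, leaving 19/25.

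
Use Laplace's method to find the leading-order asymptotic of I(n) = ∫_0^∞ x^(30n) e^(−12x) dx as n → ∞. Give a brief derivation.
I(n) ~ (sqrt(2π·30n) / 12) · (30n/(12e))^(30n)

Write the integrand as exp(30n ln x − 12x) and set f(x) = 30n ln x − 12x. Then f'(x) = 30n/x − 12 = 0 at x* = 30n/12, and f''(x*) = −30n/x*^2 = −12^2/(30n). Laplace's method (interior maximum) gives
  I(n) ~ e^(f(x*)) · sqrt(2π / |f''(x*)|)
        = exp(30n ln(30n/12) − 30n) · sqrt(2π · 30n / 12^2)
        = (30n/12)^(30n) e^(−30n) · sqrt(2π·30n) / 12
        = (sqrt(2π·30n) / 12) · (30n/(12e))^(30n).
This matches Γ(30n+1)/12^(30n+1) with Stirling applied to Γ.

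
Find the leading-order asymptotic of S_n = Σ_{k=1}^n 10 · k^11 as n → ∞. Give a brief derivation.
S_n ~ 5 · n^12 / 6

By integral comparison (Euler-Maclaurin), Σ_{k=1}^n 10 · k^11 = 10 · ∫_0^n x^11 dx + O(n^11) = 10 · n^12/12 = 5 · n^12 / 6 + O(n^11). (Equivalently, Faulhaber's formula gives the same leading term.)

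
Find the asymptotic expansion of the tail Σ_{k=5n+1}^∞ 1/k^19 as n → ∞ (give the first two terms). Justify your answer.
Σ_{k>5n} 1/k^19 = 1/(18 · (5n)^18) − 1/(2 · (5n)^19) + O(1/(5n)^20)

Compare to the integral: ∫_{5n}^∞ x^(−19) dx = [−x^(−18)/18]_{5n}^∞ = 1/((19−1)·(5n)^18). The Euler-Maclaurin correction adds −f(5n)/2 = −1/(2·(5n)^19). Euler-Maclaurin then gives
  Σ_{k>5n} 1/k^19 = ∫_{5n}^∞ dx/x^19 − 1/(2·(5n)^19) + O(1/(5n)^20).
(Equivalently this is ζ(19) − Σ_{k≤5n} 1/k^19.)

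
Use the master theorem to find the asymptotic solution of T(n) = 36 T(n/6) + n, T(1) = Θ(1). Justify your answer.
T(n) = Θ(n^2)

Master theorem: compare f(n) = n to n^(log_6 36) where log_6 36 = 2. Since 1 < log_6 36, we have f(n) = O(n^(log_6 36 − ε)) for some ε > 0 — Case 1. Hence T(n) = Θ(n^(log_6 36)) = Θ(n^2).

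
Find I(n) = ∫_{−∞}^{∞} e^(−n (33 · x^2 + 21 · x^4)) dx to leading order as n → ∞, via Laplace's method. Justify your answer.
I(n) ~ sqrt(π/(33n))

φ(x) = 33 · x^2 + 21 · x^4 has its unique global minimum at x* = 0 (since φ'(x) = 66x + 84x^3 = 0 only at x = 0 for real x with both coefficients positive, and φ → ∞ as |x| → ∞). At x* = 0, φ(0) = 0 and φ''(0) = 66. Laplace's method then gives
  I(n) ~ sqrt(2π / (n · φ''(0))) · e^(−n φ(0)) = sqrt(2π / (66n)) = sqrt(π/(33n)).
The 21 · x^4 term contributes only at subleading order (an O(1/n) relative correction).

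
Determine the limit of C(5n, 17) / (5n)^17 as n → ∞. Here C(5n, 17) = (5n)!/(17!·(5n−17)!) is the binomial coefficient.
lim = 1/17! = 1/355687428096000

With N = 5n → ∞: C(N, 17) / N^17 = [N(N−1)…(N−16)] / (17! · N^17) = (1/17!) · 1 · (1 − 1/(5n)) · … · (1 − 16/(5n)). Each factor → 1 as N → ∞, so the limit is 1/17! = 1/355687428096000.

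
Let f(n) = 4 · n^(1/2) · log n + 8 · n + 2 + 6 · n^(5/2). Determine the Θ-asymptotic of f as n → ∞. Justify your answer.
f(n) ∈ Θ(n^(5/2))

Compare the terms by growth order. For large n, n^a · (log n)^b dominates n^a' · (log n)^b' iff a > a', or (a = a' and b > b'). Ranking the 4 terms shows the dominant one is 6 · n^(5/2). Hence f(n) ∈ Θ(n^(5/2)).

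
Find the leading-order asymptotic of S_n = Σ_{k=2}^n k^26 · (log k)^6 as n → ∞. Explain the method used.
S_n ~ n^27 · (log n)^6 / 27

By integral comparison, S_n = ∫_1^n x^26 · (log x)^6 dx + O(n^26 · (log n)^6). For the integral, the leading term of ∫_1^n x^26 (log x)^6 dx is n^27/27 · (log n)^6 (by repeated integration by parts; each step lowers the log-exponent and produces a relatively O(1/log n) correction). Hence S_n ~ n^27 · (log n)^6 / 27.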